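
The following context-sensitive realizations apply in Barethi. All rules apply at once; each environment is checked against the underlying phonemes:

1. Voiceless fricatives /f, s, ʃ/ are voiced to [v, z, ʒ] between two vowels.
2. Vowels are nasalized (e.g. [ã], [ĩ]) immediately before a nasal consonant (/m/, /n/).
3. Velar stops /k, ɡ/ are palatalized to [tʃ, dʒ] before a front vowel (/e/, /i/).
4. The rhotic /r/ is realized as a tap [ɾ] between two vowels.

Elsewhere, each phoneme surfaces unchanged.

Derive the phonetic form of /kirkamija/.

[tʃirkãmija]

/k/ (word-initial): before a front vowel, so rule 3 applies → [tʃ].
/i/ — between /k/ and /r/; rule 2 does not apply here → [i].
/r/ (between /i/ and /k/) fails the environment for rule 4, so it stays [r].
/k/ — between /r/ and /a/; rule 3 does not apply here → [k].
/a/ meets the environment for rule 2 (before a nasal consonant) → [ã].
/m/ (between /a/ and /i/): no rule targets it → [m].
/i/ (between /m/ and /j/): rule 2 targets it, but not before a nasal consonant → unchanged [i].
/j/ (between /i/ and /a/): no rule targets it → [j].
/a/ (word-final) fails the environment for rule 2, so it stays [a].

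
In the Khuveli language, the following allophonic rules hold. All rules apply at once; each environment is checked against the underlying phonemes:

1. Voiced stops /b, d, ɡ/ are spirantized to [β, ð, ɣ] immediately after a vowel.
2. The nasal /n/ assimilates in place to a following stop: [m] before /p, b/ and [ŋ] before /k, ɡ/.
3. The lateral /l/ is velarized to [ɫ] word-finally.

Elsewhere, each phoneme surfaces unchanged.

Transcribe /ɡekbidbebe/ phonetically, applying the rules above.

[ɡekbiðbeβe]

/ɡ/ (word-initial) is in the target of rule 1 but the environment (immediately after a vowel) is not met → [ɡ].
/b/ — between /k/ and /i/; rule 1 does not apply here → [b].
/d/ — between /i/ and /b/, immediately after a vowel — surfaces as [ð] (rule 1).
/b/ (between /d/ and /e/) fails the environment for rule 1, so it stays [b].
/b/ (between /e/ and /e/): immediately after a vowel, so rule 1 applies → [β].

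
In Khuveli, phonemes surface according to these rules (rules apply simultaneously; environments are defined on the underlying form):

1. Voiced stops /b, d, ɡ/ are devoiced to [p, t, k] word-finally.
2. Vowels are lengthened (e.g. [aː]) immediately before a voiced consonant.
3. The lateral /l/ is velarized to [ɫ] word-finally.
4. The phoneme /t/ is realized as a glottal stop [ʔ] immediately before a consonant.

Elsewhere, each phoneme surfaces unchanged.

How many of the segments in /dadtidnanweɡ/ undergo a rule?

Segments that undergo a rule: /a/ → [aː] (rule 2); /i/ → [iː] (rule 2); /a/ → [aː] (rule 2); /e/ → [eː] (rule 2); /ɡ/ → [k] (rule 1).
All other segments surface unchanged.

5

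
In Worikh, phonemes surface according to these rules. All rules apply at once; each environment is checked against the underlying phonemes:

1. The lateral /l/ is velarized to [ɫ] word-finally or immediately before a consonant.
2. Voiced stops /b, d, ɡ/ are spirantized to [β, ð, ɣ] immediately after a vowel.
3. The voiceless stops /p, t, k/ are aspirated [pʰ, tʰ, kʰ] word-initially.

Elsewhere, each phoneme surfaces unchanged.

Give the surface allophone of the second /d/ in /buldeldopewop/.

/d/ (between /l/ and /o/) fails the environment for rule 2, so it stays [d].

[d]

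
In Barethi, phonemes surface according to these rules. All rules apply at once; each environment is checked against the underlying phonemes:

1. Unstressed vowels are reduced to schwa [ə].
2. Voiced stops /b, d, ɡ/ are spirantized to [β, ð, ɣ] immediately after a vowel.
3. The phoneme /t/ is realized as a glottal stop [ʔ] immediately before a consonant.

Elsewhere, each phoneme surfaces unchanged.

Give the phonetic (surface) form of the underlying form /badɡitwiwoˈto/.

[bəðɡəʔwəwəˈto]

/b/ (word-initial): rule 2 targets it, but not immediately after a vowel → unchanged [b].
Rule 1 applies to /a/ (between /b/ and /d/: in an unstressed syllable) → [ə].
/d/ — between /a/ and /ɡ/, immediately after a vowel — surfaces as [ð] (rule 2).
/ɡ/ — between /d/ and /i/; rule 2 does not apply here → [ɡ].
/i/ (between /ɡ/ and /t/) occurs in an unstressed syllable → [ə] by rule 1.
Rule 3 applies to /t/ (between /i/ and /w/: immediately before a consonant) → [ʔ].
/w/ stays [w].
/i/ — between /w/ and /w/, in an unstressed syllable — surfaces as [ə] (rule 1).
/w/ — not in any rule's target class → [w].
/o/ — between /w/ and /t/, in an unstressed syllable — surfaces as [ə] (rule 1).
/t/ — between /o/ and /o/; rule 3 does not apply here → [t].
/o/ — word-final; rule 1 does not apply here → [o].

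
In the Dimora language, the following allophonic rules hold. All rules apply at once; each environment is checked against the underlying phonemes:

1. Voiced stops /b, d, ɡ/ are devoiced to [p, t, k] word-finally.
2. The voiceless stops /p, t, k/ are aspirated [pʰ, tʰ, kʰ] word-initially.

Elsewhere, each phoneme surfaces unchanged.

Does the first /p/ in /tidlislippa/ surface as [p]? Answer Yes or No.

/p/ — between /i/ and /p/; rule 2 does not apply here → [p].
The actual realization is [p], which matches [p].

Yes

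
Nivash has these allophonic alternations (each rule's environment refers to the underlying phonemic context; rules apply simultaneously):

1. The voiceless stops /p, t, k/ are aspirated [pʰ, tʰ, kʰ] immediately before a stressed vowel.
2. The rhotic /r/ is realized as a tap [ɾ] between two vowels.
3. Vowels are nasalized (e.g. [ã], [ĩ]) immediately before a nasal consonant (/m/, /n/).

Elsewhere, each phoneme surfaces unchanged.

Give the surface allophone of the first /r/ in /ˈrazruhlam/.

/r/ (word-initial) is in the target of rule 2 but the environment (between two vowels) is not met → [r].

[r]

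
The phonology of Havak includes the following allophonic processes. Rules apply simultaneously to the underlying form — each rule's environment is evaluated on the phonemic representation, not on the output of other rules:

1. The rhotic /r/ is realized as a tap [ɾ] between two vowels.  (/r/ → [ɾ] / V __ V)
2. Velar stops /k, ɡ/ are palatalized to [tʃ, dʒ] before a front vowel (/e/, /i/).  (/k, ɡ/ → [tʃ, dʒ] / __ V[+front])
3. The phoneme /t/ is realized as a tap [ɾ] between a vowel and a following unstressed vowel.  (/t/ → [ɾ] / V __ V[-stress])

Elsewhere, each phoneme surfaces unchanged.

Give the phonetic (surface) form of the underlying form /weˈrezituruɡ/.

/w/ stays [w].
/e/ (between /w/ and /r/): no rule targets it → [e].
/r/ (between /e/ and /e/) occurs between two vowels → [ɾ] by rule 1.
/e/ (between /r/ and /z/): no rule targets it → [e].
/z/ (between /e/ and /i/) is unaffected → [z].
/i/ (between /z/ and /t/) is unaffected → [i].
/t/ — between /i/ and /u/, between a vowel and a following unstressed vowel — surfaces as [ɾ] (rule 3).
/u/ (between /t/ and /r/) is unaffected → [u].
/r/ meets the environment for rule 1 (between two vowels) → [ɾ].
/u/ (between /r/ and /ɡ/): no rule targets it → [u].
/ɡ/ (word-final) fails the environment for rule 2, so it stays [ɡ].

[weˈɾeziɾuɾuɡ]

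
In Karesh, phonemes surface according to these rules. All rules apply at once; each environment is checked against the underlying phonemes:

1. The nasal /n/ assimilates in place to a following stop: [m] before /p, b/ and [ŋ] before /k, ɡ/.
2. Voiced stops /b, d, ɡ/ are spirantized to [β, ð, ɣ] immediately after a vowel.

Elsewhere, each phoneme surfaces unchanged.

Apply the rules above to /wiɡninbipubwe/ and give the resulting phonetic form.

/w/ (word-initial) is unaffected → [w].
/i/ stays [i].
/ɡ/ — between /i/ and /n/, immediately after a vowel — surfaces as [ɣ] (rule 2).
/n/ (between /ɡ/ and /i/) is in the target of rule 1 but the environment (before a labial or velar stop) is not met → [n].
/i/ (between /n/ and /n/): no rule targets it → [i].
/n/ (between /i/ and /b/): before a labial or velar stop, so rule 1 applies → [m].
/b/ — between /n/ and /i/; rule 2 does not apply here → [b].
/i/ (between /b/ and /p/): no rule targets it → [i].
/p/ stays [p].
/u/ (between /p/ and /b/): no rule targets it → [u].
/b/ (between /u/ and /w/): immediately after a vowel, so rule 2 applies → [β].
/w/ (between /b/ and /e/) is unaffected → [w].
/e/ stays [e].

[wiɣnimbipuβwe]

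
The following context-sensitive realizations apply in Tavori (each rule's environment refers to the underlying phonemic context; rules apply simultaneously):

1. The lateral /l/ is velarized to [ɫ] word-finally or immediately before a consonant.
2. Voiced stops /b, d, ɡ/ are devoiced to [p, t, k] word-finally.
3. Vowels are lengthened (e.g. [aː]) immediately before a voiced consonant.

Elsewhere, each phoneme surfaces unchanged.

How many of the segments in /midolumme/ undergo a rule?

Segments that undergo a rule: /i/ → [iː] (rule 3); /o/ → [oː] (rule 3); /u/ → [uː] (rule 3).
All other segments surface unchanged.

3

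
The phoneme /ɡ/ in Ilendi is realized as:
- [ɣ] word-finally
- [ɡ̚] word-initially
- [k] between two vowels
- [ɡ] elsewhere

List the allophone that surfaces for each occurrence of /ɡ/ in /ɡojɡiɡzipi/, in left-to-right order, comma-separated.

[ɡ̚], [ɡ], [ɡ]

Occurrence 1 (position 1): word-initially → [ɡ̚].
Occurrence 2 (position 4): no conditioning environment matches → elsewhere allophone [ɡ].
Occurrence 3 (position 6): no conditioning environment matches → elsewhere allophone [ɡ].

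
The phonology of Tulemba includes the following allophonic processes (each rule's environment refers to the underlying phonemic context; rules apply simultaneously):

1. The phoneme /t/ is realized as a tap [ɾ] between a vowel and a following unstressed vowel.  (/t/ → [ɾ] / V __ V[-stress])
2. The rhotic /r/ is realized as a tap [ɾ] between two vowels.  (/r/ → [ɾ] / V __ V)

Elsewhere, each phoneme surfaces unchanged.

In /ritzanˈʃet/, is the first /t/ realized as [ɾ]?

/t/ (between /i/ and /z/): rule 1 targets it, but not between a vowel and a following unstressed vowel → unchanged [t].
The actual realization is [t], not [ɾ].

No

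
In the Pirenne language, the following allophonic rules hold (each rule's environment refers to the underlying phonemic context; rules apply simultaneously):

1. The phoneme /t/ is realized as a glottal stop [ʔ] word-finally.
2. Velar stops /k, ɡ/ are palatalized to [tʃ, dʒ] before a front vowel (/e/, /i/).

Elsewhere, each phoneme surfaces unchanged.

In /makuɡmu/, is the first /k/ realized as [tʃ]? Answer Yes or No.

No

/k/ (between /a/ and /u/) is in the target of rule 2 but the environment (before a front vowel) is not met → [k].
The actual realization is [k], not [tʃ].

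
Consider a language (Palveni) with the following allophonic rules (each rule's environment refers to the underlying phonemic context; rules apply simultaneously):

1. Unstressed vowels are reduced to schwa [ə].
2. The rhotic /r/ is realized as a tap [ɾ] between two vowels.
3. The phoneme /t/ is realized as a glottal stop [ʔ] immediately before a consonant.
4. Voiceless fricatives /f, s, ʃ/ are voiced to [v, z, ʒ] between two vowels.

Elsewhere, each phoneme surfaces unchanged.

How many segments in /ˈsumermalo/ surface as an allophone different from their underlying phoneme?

3

Segments that undergo a rule: /e/ → [ə] (rule 1); /a/ → [ə] (rule 1); /o/ → [ə] (rule 1).
All other segments surface unchanged.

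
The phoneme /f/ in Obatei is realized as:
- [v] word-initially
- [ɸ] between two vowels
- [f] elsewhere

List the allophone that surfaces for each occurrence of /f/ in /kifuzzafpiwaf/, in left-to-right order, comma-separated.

Occurrence 1 (position 3): between two vowels → [ɸ].
Occurrence 2 (position 8): no conditioning environment matches → elsewhere allophone [f].
Occurrence 3 (position 13): no conditioning environment matches → elsewhere allophone [f].

[ɸ], [f], [f]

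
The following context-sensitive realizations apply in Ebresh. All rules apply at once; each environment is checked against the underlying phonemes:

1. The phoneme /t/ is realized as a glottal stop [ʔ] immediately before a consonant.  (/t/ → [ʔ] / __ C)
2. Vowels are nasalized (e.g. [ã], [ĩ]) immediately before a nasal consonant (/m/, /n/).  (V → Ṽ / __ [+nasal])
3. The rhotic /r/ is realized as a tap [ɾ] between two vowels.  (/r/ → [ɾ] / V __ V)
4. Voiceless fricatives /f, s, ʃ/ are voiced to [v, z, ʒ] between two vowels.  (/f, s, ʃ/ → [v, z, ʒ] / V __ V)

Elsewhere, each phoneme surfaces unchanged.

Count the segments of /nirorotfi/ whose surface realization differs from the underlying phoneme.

Segments that undergo a rule: /r/ → [ɾ] (rule 3); /r/ → [ɾ] (rule 3); /t/ → [ʔ] (rule 1).
All other segments surface unchanged.

3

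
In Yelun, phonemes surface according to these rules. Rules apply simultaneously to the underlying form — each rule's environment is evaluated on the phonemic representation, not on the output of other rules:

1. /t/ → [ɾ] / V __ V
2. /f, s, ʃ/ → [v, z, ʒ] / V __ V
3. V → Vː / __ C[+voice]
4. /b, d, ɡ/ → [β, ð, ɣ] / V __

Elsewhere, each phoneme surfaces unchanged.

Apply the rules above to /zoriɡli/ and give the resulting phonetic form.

[zoːriːɣli]

/z/ (word-initial): no rule targets it → [z].
/o/ — between /z/ and /r/, before a voiced consonant — surfaces as [oː] (rule 3).
/r/ (between /o/ and /i/) is unaffected → [r].
Rule 3 applies to /i/ (between /r/ and /ɡ/: before a voiced consonant) → [iː].
Rule 4 applies to /ɡ/ (between /i/ and /l/: immediately after a vowel) → [ɣ].
/l/ stays [l].
/i/ (word-final) fails the environment for rule 3, so it stays [i].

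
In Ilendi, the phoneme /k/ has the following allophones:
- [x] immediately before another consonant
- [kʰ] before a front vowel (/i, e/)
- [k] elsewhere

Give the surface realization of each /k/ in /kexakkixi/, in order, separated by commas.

[kʰ], [x], [kʰ]

Occurrence 1 (position 1): before a front vowel (/i, e/) → [kʰ].
Occurrence 2 (position 5): immediately before another consonant → [x].
Occurrence 3 (position 6): before a front vowel (/i, e/) → [kʰ].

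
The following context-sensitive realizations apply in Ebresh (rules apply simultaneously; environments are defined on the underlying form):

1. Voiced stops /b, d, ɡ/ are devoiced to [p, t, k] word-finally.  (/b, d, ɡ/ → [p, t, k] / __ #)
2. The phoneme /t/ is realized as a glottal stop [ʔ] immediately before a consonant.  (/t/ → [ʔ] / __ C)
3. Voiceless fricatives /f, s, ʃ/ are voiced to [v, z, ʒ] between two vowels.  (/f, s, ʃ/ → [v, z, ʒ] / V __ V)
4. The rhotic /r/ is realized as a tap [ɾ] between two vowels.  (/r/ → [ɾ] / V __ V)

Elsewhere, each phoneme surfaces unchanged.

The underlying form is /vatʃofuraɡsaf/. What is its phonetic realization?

/v/ (word-initial) is unaffected → [v].
/a/ — not in any rule's target class → [a].
/t/ — between /a/ and /ʃ/, immediately before a consonant — surfaces as [ʔ] (rule 2).
/ʃ/ (between /t/ and /o/): rule 3 targets it, but not between two vowels → unchanged [ʃ].
/o/ stays [o].
/f/ (between /o/ and /u/) occurs between two vowels → [v] by rule 3.
/u/ — not in any rule's target class → [u].
/r/ (between /u/ and /a/) occurs between two vowels → [ɾ] by rule 4.
/a/ stays [a].
/ɡ/ (between /a/ and /s/) fails the environment for rule 1, so it stays [ɡ].
/s/ (between /ɡ/ and /a/) fails the environment for rule 3, so it stays [s].
/a/ (between /s/ and /f/): no rule targets it → [a].
/f/ (word-final): rule 3 targets it, but not between two vowels → unchanged [f].

[vaʔʃovuɾaɡsaf]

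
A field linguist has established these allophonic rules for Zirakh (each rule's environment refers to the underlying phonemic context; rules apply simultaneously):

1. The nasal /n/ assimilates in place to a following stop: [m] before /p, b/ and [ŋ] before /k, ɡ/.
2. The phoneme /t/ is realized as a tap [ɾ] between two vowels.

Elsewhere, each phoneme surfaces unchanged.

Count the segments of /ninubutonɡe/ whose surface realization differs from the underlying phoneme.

Segments that undergo a rule: /t/ → [ɾ] (rule 2); /n/ → [ŋ] (rule 1).
All other segments surface unchanged.

2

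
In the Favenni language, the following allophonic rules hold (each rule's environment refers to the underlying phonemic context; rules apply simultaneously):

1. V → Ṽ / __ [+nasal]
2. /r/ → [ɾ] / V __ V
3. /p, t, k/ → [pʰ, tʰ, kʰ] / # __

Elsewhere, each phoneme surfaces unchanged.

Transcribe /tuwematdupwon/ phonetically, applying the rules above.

[tʰuwẽmatdupwõn]

/t/ (word-initial): word-initially, so rule 3 applies → [tʰ].
/u/ (between /t/ and /w/) is in the target of rule 1 but the environment (before a nasal consonant) is not met → [u].
/w/ (between /u/ and /e/): no rule targets it → [w].
/e/ meets the environment for rule 1 (before a nasal consonant) → [ẽ].
/m/ (between /e/ and /a/) is unaffected → [m].
/a/ (between /m/ and /t/): rule 1 targets it, but not before a nasal consonant → unchanged [a].
/t/ (between /a/ and /d/): rule 3 targets it, but not word-initially → unchanged [t].
/d/ stays [d].
/u/ (between /d/ and /p/): rule 1 targets it, but not before a nasal consonant → unchanged [u].
/p/ (between /u/ and /w/): rule 3 targets it, but not word-initially → unchanged [p].
/w/ stays [w].
/o/ — between /w/ and /n/, before a nasal consonant — surfaces as [õ] (rule 1).
/n/ (word-final) is unaffected → [n].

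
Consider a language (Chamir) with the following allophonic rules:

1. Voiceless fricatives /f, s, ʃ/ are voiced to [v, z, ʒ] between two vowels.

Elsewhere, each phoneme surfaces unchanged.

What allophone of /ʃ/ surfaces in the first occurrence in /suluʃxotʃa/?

[ʃ]

/ʃ/ (between /u/ and /x/) fails the environment for rule 1, so it stays [ʃ].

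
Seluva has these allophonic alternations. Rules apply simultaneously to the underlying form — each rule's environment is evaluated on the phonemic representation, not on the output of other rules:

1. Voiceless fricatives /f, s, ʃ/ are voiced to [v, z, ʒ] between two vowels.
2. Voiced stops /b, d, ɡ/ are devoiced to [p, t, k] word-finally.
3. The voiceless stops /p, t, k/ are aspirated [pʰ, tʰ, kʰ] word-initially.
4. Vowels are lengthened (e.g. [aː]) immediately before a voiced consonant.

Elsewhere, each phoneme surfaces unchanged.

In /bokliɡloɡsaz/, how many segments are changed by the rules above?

3

Segments that undergo a rule: /i/ → [iː] (rule 4); /o/ → [oː] (rule 4); /a/ → [aː] (rule 4).
All other segments surface unchanged.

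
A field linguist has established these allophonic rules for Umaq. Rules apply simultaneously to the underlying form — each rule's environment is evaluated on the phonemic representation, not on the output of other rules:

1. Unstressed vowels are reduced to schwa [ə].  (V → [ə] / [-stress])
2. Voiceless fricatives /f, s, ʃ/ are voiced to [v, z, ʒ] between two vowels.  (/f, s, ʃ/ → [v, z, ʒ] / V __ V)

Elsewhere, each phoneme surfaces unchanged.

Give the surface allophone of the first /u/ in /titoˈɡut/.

[u]

/u/ (between /ɡ/ and /t/) fails the environment for rule 1, so it stays [u].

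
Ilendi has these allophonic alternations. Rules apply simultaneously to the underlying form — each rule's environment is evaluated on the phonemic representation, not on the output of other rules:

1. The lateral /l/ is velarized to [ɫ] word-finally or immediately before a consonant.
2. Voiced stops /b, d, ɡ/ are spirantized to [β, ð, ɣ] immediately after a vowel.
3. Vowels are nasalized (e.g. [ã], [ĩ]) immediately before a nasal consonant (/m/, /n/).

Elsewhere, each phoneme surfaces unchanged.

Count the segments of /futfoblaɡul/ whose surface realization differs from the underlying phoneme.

Segments that undergo a rule: /b/ → [β] (rule 2); /ɡ/ → [ɣ] (rule 2); /l/ → [ɫ] (rule 1).
All other segments surface unchanged.

3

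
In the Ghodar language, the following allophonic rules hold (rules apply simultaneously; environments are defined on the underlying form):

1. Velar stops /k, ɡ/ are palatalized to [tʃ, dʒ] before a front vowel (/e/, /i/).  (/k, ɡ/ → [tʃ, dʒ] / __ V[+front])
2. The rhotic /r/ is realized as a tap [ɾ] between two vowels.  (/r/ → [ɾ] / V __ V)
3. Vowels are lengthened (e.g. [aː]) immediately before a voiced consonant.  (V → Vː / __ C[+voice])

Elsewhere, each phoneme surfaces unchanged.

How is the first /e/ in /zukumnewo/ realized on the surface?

[eː]

Rule 3 applies to /e/ (between /n/ and /w/: before a voiced consonant) → [eː].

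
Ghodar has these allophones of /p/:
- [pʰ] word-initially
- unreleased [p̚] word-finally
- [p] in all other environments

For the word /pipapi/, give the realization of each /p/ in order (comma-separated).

Occurrence 1 (position 1): word-initially → [pʰ].
Occurrence 2 (position 3): no conditioning environment matches → elsewhere allophone [p].
Occurrence 3 (position 5): no conditioning environment matches → elsewhere allophone [p].

[pʰ], [p], [p]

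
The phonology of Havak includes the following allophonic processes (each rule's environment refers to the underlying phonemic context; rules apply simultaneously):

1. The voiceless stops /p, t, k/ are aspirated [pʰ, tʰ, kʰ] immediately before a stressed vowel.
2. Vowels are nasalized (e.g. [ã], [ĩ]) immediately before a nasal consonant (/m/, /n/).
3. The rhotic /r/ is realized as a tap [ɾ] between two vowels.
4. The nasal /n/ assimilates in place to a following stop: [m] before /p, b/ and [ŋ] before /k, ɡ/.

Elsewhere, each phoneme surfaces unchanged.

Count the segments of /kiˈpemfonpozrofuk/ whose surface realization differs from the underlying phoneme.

Segments that undergo a rule: /p/ → [pʰ] (rule 1); /e/ → [ẽ] (rule 2); /o/ → [õ] (rule 2); /n/ → [m] (rule 4).
All other segments surface unchanged.

4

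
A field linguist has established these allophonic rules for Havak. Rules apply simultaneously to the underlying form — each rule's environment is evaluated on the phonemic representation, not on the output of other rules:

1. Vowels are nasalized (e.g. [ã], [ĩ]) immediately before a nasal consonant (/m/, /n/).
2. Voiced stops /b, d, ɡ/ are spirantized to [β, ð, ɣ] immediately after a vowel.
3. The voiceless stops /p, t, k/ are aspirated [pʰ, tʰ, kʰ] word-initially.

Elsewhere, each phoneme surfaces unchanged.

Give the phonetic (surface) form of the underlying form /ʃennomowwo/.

/e/ meets the environment for rule 1 (before a nasal consonant) → [ẽ].
/o/ (between /n/ and /m/) occurs before a nasal consonant → [õ] by rule 1.
/o/ (between /m/ and /w/): rule 1 targets it, but not before a nasal consonant → unchanged [o].
/o/ (word-final): rule 1 targets it, but not before a nasal consonant → unchanged [o].

[ʃẽnnõmowwo]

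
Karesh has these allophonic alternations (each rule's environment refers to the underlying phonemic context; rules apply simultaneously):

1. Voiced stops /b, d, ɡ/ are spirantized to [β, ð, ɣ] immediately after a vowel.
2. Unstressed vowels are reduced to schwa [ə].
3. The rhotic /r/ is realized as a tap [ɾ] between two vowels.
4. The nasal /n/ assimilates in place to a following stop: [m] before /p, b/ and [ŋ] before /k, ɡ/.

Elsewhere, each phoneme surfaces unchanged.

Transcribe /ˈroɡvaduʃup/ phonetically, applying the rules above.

/r/ (word-initial) is in the target of rule 3 but the environment (between two vowels) is not met → [r].
/o/ (between /r/ and /ɡ/) is in the target of rule 2 but the environment (in an unstressed syllable) is not met → [o].
/ɡ/ (between /o/ and /v/) occurs immediately after a vowel → [ɣ] by rule 1.
/v/ (between /ɡ/ and /a/): no rule targets it → [v].
/a/ (between /v/ and /d/) occurs in an unstressed syllable → [ə] by rule 2.
/d/ meets the environment for rule 1 (immediately after a vowel) → [ð].
/u/ — between /d/ and /ʃ/, in an unstressed syllable — surfaces as [ə] (rule 2).
/ʃ/ — not in any rule's target class → [ʃ].
/u/ (between /ʃ/ and /p/) occurs in an unstressed syllable → [ə] by rule 2.
/p/ stays [p].

[ˈroɣvəðəʃəp]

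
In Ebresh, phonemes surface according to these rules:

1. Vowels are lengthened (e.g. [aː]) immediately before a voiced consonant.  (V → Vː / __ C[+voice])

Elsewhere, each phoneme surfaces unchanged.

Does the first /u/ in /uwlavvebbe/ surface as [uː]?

Yes

/u/ meets the environment for rule 1 (before a voiced consonant) → [uː].
The actual realization is [uː], which matches [uː].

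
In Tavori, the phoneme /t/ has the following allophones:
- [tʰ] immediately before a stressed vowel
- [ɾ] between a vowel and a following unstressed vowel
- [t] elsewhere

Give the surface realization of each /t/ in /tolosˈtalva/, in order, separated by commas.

[t], [tʰ]

Occurrence 1 (position 1): no conditioning environment matches → elsewhere allophone [t].
Occurrence 2 (position 6): immediately before a stressed vowel → [tʰ].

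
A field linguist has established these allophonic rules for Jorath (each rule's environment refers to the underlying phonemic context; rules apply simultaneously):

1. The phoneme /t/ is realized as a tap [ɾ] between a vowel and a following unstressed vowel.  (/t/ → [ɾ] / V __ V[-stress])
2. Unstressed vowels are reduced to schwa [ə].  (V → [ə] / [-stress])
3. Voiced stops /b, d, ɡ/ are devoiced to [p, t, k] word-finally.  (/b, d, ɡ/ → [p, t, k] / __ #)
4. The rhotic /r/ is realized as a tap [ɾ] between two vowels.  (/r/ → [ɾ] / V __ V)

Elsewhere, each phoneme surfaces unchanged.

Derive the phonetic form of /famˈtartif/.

/a/ — between /f/ and /m/, in an unstressed syllable — surfaces as [ə] (rule 2).
/t/ (between /m/ and /a/): rule 1 targets it, but not between a vowel and a following unstressed vowel → unchanged [t].
/a/ (between /t/ and /r/) fails the environment for rule 2, so it stays [a].
/r/ (between /a/ and /t/): rule 4 targets it, but not between two vowels → unchanged [r].
/t/ (between /r/ and /i/) fails the environment for rule 1, so it stays [t].
/i/ (between /t/ and /f/): in an unstressed syllable, so rule 2 applies → [ə].

[fəmˈtartəf]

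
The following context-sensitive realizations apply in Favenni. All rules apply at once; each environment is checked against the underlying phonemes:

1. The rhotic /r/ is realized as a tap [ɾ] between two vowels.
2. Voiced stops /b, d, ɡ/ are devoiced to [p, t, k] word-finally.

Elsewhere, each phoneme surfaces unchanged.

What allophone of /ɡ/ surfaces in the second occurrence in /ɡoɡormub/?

[ɡ]

/ɡ/ (between /o/ and /o/) is in the target of rule 2 but the environment (word-finally) is not met → [ɡ].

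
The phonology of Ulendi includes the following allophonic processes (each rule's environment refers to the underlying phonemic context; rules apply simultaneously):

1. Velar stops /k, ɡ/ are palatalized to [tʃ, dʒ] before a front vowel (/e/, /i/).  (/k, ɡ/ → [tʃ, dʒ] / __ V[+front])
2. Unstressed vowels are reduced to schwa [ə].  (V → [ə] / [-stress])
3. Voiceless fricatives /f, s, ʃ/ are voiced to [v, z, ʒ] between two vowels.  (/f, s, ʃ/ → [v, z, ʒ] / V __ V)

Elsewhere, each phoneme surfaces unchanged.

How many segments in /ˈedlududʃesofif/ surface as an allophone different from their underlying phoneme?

7

Segments that undergo a rule: /u/ → [ə] (rule 2); /u/ → [ə] (rule 2); /e/ → [ə] (rule 2); /s/ → [z] (rule 3); /o/ → [ə] (rule 2); /f/ → [v] (rule 3); /i/ → [ə] (rule 2).
All other segments surface unchanged.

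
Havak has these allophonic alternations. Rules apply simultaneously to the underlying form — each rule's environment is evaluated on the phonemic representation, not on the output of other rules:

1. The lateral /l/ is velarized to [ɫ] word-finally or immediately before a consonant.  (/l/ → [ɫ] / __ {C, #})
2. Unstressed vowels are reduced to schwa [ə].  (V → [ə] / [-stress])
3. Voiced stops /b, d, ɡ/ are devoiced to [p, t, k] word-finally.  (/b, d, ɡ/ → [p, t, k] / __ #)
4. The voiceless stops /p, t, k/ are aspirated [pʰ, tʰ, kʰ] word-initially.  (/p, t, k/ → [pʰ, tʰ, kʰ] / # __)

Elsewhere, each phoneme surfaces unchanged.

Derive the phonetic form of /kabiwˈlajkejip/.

[kʰəbəwˈlajkəjəp]

/k/ — word-initial, word-initially — surfaces as [kʰ] (rule 4).
/a/ — between /k/ and /b/, in an unstressed syllable — surfaces as [ə] (rule 2).
/b/ — between /a/ and /i/; rule 3 does not apply here → [b].
/i/ (between /b/ and /w/): in an unstressed syllable, so rule 2 applies → [ə].
/w/ — not in any rule's target class → [w].
/l/ (between /w/ and /a/) is in the target of rule 1 but the environment (word-finally or immediately before a consonant) is not met → [l].
/a/ — between /l/ and /j/; rule 2 does not apply here → [a].
/j/ — not in any rule's target class → [j].
/k/ (between /j/ and /e/): rule 4 targets it, but not word-initially → unchanged [k].
/e/ (between /k/ and /j/): in an unstressed syllable, so rule 2 applies → [ə].
/j/ (between /e/ and /i/) is unaffected → [j].
/i/ (between /j/ and /p/): in an unstressed syllable, so rule 2 applies → [ə].
/p/ (word-final) is in the target of rule 4 but the environment (word-initially) is not met → [p].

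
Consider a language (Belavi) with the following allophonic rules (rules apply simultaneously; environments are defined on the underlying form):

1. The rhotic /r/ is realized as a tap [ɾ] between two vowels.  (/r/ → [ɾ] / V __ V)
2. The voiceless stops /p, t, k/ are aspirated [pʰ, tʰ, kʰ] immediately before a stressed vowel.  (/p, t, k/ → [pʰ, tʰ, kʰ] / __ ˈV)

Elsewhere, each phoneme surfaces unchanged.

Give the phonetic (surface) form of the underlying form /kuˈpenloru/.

[kuˈpʰenloɾu]

/k/ (word-initial) is in the target of rule 2 but the environment (immediately before a stressed vowel) is not met → [k].
/u/ stays [u].
Rule 2 applies to /p/ (between /u/ and /e/: immediately before a stressed vowel) → [pʰ].
/e/ — not in any rule's target class → [e].
/n/ (between /e/ and /l/): no rule targets it → [n].
/l/ stays [l].
/o/ stays [o].
/r/ — between /o/ and /u/, between two vowels — surfaces as [ɾ] (rule 1).
/u/ (word-final): no rule targets it → [u].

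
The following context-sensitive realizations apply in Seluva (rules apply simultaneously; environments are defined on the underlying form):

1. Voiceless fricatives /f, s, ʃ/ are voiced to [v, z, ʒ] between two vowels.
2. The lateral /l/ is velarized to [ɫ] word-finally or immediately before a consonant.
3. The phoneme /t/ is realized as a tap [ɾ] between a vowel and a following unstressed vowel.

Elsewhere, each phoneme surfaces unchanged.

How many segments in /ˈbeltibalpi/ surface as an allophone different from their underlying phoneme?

Segments that undergo a rule: /l/ → [ɫ] (rule 2); /l/ → [ɫ] (rule 2).
All other segments surface unchanged.

2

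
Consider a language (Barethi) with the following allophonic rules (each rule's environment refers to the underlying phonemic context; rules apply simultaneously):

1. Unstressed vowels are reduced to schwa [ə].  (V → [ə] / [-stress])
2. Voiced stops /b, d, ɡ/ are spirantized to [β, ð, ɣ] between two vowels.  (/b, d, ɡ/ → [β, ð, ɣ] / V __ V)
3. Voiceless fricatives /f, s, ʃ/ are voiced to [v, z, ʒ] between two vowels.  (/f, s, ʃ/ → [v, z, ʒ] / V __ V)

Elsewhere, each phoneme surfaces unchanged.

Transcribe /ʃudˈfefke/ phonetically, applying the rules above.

/ʃ/ (word-initial) fails the environment for rule 3, so it stays [ʃ].
/u/ meets the environment for rule 1 (in an unstressed syllable) → [ə].
/d/ (between /u/ and /f/) fails the environment for rule 2, so it stays [d].
/f/ (between /d/ and /e/) is in the target of rule 3 but the environment (between two vowels) is not met → [f].
/e/ (between /f/ and /f/) is in the target of rule 1 but the environment (in an unstressed syllable) is not met → [e].
/f/ (between /e/ and /k/): rule 3 targets it, but not between two vowels → unchanged [f].
/e/ meets the environment for rule 1 (in an unstressed syllable) → [ə].

[ʃədˈfefkə]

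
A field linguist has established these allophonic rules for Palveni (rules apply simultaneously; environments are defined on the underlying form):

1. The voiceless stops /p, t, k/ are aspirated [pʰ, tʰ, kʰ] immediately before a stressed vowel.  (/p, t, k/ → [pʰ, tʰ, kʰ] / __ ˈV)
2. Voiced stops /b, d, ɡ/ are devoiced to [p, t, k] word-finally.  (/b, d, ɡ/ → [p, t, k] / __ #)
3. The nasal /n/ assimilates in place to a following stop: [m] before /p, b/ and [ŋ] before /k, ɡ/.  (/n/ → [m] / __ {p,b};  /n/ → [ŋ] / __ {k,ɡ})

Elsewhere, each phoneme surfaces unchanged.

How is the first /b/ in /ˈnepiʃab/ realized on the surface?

[p]

/b/ — word-final, word-finally — surfaces as [p] (rule 2).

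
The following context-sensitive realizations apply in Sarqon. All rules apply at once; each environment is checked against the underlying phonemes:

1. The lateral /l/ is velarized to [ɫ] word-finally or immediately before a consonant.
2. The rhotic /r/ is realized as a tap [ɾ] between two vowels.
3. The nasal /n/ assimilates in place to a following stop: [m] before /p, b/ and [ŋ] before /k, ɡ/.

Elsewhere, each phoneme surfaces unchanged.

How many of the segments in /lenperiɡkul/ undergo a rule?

3

Segments that undergo a rule: /n/ → [m] (rule 3); /r/ → [ɾ] (rule 2); /l/ → [ɫ] (rule 1).
All other segments surface unchanged.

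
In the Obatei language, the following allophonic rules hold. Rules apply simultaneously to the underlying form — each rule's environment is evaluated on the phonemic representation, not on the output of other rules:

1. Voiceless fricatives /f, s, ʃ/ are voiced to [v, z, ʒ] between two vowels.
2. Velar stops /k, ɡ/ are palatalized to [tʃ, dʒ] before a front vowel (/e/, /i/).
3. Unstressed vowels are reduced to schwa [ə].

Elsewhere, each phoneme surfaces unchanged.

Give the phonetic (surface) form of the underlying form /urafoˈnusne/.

/u/ (word-initial): in an unstressed syllable, so rule 3 applies → [ə].
/r/ stays [r].
/a/ (between /r/ and /f/): in an unstressed syllable, so rule 3 applies → [ə].
/f/ — between /a/ and /o/, between two vowels — surfaces as [v] (rule 1).
/o/ (between /f/ and /n/): in an unstressed syllable, so rule 3 applies → [ə].
/n/ (between /o/ and /u/) is unaffected → [n].
/u/ (between /n/ and /s/): rule 3 targets it, but not in an unstressed syllable → unchanged [u].
/s/ — between /u/ and /n/; rule 1 does not apply here → [s].
/n/ (between /s/ and /e/) is unaffected → [n].
/e/ — word-final, in an unstressed syllable — surfaces as [ə] (rule 3).

[ərəvəˈnusnə]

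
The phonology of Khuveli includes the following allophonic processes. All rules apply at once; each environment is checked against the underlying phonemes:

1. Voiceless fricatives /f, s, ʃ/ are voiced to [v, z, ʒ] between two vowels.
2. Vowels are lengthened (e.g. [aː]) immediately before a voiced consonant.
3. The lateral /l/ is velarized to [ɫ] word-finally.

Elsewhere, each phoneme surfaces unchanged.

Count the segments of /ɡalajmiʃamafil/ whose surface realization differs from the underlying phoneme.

7

Segments that undergo a rule: /a/ → [aː] (rule 2); /a/ → [aː] (rule 2); /ʃ/ → [ʒ] (rule 1); /a/ → [aː] (rule 2); /f/ → [v] (rule 1); /i/ → [iː] (rule 2); /l/ → [ɫ] (rule 3).
All other segments surface unchanged.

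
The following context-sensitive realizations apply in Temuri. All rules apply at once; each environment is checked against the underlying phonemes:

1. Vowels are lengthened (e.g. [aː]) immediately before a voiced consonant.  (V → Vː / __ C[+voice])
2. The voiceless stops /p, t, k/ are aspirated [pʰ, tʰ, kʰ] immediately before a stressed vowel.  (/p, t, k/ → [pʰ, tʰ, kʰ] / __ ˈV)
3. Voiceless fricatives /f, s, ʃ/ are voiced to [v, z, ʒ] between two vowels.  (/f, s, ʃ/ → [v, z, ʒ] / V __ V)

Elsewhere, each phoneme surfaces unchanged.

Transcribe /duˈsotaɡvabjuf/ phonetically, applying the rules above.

/d/ (word-initial): no rule targets it → [d].
/u/ (between /d/ and /s/): rule 1 targets it, but not before a voiced consonant → unchanged [u].
Rule 3 applies to /s/ (between /u/ and /o/: between two vowels) → [z].
/o/ (between /s/ and /t/): rule 1 targets it, but not before a voiced consonant → unchanged [o].
/t/ (between /o/ and /a/): rule 2 targets it, but not immediately before a stressed vowel → unchanged [t].
Rule 1 applies to /a/ (between /t/ and /ɡ/: before a voiced consonant) → [aː].
/ɡ/ (between /a/ and /v/) is unaffected → [ɡ].
/v/ (between /ɡ/ and /a/) is unaffected → [v].
/a/ (between /v/ and /b/) occurs before a voiced consonant → [aː] by rule 1.
/b/ stays [b].
/j/ stays [j].
/u/ — between /j/ and /f/; rule 1 does not apply here → [u].
/f/ (word-final) fails the environment for rule 3, so it stays [f].

[duˈzotaːɡvaːbjuf]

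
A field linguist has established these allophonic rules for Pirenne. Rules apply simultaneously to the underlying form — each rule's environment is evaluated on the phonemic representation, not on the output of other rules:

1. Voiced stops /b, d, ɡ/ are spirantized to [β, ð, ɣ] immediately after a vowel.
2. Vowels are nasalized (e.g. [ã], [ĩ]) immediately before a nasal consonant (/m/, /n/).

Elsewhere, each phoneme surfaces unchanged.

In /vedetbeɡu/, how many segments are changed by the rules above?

2

Segments that undergo a rule: /d/ → [ð] (rule 1); /ɡ/ → [ɣ] (rule 1).
All other segments surface unchanged.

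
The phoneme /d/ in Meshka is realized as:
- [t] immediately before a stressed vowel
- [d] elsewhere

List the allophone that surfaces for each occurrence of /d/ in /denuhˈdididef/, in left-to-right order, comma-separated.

Occurrence 1 (position 1): no conditioning environment matches → elsewhere allophone [d].
Occurrence 2 (position 6): immediately before a stressed vowel → [t].
Occurrence 3 (position 8): no conditioning environment matches → elsewhere allophone [d].
Occurrence 4 (position 10): no conditioning environment matches → elsewhere allophone [d].

[d], [t], [d], [d]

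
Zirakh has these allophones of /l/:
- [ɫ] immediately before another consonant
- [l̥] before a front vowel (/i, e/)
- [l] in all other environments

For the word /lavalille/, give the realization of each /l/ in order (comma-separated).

Occurrence 1 (position 1): no conditioning environment matches → elsewhere allophone [l].
Occurrence 2 (position 5): before a front vowel (/i, e/) → [l̥].
Occurrence 3 (position 7): immediately before another consonant → [ɫ].
Occurrence 4 (position 8): before a front vowel (/i, e/) → [l̥].

[l], [l̥], [ɫ], [l̥]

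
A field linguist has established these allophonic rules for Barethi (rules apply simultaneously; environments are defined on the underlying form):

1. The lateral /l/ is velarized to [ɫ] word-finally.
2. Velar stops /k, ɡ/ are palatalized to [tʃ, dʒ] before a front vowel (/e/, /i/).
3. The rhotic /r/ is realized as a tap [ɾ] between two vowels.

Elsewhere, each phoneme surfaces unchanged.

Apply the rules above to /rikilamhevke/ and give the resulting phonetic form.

/r/ (word-initial) fails the environment for rule 3, so it stays [r].
/k/ meets the environment for rule 2 (before a front vowel) → [tʃ].
/l/ (between /i/ and /a/) fails the environment for rule 1, so it stays [l].
/k/ (between /v/ and /e/): before a front vowel, so rule 2 applies → [tʃ].

[ritʃilamhevtʃe]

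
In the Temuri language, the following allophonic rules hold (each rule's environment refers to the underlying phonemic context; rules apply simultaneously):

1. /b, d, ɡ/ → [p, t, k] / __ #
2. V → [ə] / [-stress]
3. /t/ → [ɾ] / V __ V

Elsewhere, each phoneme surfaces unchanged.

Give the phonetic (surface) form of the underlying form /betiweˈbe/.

[bəɾəwəˈbe]

/b/ — word-initial; rule 1 does not apply here → [b].
Rule 2 applies to /e/ (between /b/ and /t/: in an unstressed syllable) → [ə].
/t/ — between /e/ and /i/, between two vowels — surfaces as [ɾ] (rule 3).
Rule 2 applies to /i/ (between /t/ and /w/: in an unstressed syllable) → [ə].
/w/ (between /i/ and /e/): no rule targets it → [w].
/e/ — between /w/ and /b/, in an unstressed syllable — surfaces as [ə] (rule 2).
/b/ (between /e/ and /e/): rule 1 targets it, but not word-finally → unchanged [b].
/e/ (word-final): rule 2 targets it, but not in an unstressed syllable → unchanged [e].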